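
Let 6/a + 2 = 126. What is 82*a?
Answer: 123/31 ≈ 3.9677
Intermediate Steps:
a = 3/62 (a = 6/(-2 + 126) = 6/124 = 6*(1/124) = 3/62 ≈ 0.048387)
82*a = 82*(3/62) = 123/31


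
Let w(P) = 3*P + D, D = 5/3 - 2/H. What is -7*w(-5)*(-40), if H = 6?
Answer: -11480/3 ≈ -3826.7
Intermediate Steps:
D = 4/3 (D = 5/3 - 2/6 = 5*(1/3) - 2*1/6 = 5/3 - 1/3 = 4/3 ≈ 1.3333)
w(P) = 4/3 + 3*P (w(P) = 3*P + 4/3 = 4/3 + 3*P)
-7*w(-5)*(-40) = -7*(4/3 + 3*(-5))*(-40) = -7*(4/3 - 15)*(-40) = -7*(-41/3)*(-40) = (287/3)*(-40) = -11480/3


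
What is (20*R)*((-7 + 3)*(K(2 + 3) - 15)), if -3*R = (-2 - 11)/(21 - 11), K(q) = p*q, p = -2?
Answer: 2600/3 ≈ 866.67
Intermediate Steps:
K(q) = -2*q
R = 13/30 (R = -(-2 - 11)/(3*(21 - 11)) = -(-13)/(3*10) = -1/3*(-13/10) = 13/30 ≈ 0.43333)
(20*R)*((-7 + 3)*(K(2 + 3) - 15)) = (20*(13/30))*((-7 + 3)*(-2*(2 + 3) - 15)) = 26*(-4*(-2*5 - 15))/3 = 26*(-4*(-10 - 15))/3 = 26*(-4*(-25))/3 = (26/3)*100 = 2600/3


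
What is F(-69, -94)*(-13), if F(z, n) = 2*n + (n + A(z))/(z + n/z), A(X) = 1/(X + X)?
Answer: 1741819/718 ≈ 2425.9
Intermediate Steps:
A(X) = 1/(2*X)
F(z, n) = 2*n + (n + 1/(2*z))/(z + n/z)
F(-69, -94)*(-13) = ((1/2 + 2*(-94)**2 - 94*(-69) + 2*(-94)*(-69)**2)/(-94 + (-69)**2))*(-13) = ((1/2 + 2*8836 + 6486 + 2*(-94)*4761)/(-94 + 4761))*(-13) = ((1/2 + 17672 + 6486 - 895068)/4667)*(-13) = ((1/4667)*(-1741819/2))*(-13) = -1741819/9334*(-13) = 1741819/718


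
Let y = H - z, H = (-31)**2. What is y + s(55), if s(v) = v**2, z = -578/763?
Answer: 3041896/763 ≈ 3986.8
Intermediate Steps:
H = 961
z = -578/763 (z = -578*1/763 = -578/763 ≈ -0.75754)
y = 733821/763 (y = 961 - 1*(-578/763) = 961 + 578/763 = 733821/763 ≈ 961.76)
y + s(55) = 733821/763 + 55**2 = 733821/763 + 3025 = 3041896/763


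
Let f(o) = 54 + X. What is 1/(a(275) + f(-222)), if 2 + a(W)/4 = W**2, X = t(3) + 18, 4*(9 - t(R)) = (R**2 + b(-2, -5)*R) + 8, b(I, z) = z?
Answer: 2/605145 ≈ 3.3050e-6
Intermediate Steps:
t(R) = 7 - R**2/4 + 5*R/4 (t(R) = 9 - ((R**2 - 5*R) + 8)/4 = 9 - (8 + R**2 - 5*R)/4 = 9 + (-2 - R**2/4 + 5*R/4) = 7 - R**2/4 + 5*R/4)
X = 53/2 (X = (7 - 1/4*3**2 + (5/4)*3) + 18 = (7 - 1/4*9 + 15/4) + 18 = (7 - 9/4 + 15/4) + 18 = 17/2 + 18 = 53/2 ≈ 26.500)
f(o) = 161/2 (f(o) = 54 + 53/2 = 161/2)
a(W) = -8 + 4*W**2
1/(a(275) + f(-222)) = 1/((-8 + 4*275**2) + 161/2) = 1/((-8 + 4*75625) + 161/2) = 1/((-8 + 302500) + 161/2) = 1/(302492 + 161/2) = 1/(605145/2) = 2/605145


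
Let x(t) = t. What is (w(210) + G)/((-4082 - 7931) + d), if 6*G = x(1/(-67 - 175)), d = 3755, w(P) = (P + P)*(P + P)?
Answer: -256132799/11990616 ≈ -21.361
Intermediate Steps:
w(P) = 4*P² (w(P) = (2*P)*(2*P) = 4*P²)
G = -1/1452 (G = 1/(6*(-67 - 175)) = (⅙)/(-242) = (⅙)*(-1/242) = -1/1452 ≈ -0.00068871)
(w(210) + G)/((-4082 - 7931) + d) = (4*210² - 1/1452)/((-4082 - 7931) + 3755) = (4*44100 - 1/1452)/(-12013 + 3755) = (176400 - 1/1452)/(-8258) = (256132799/1452)*(-1/8258) = -256132799/11990616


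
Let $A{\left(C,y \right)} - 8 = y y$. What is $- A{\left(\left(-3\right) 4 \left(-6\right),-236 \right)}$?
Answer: $-55704$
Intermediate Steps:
$A{\left(C,y \right)} = 8 + y^{2}$ ($A{\left(C,y \right)} = 8 + y y = 8 + y^{2}$)
$- A{\left(\left(-3\right) 4 \left(-6\right),-236 \right)} = - (8 + \left(-236\right)^{2}) = - (8 + 55696) = \left(-1\right) 55704 = -55704$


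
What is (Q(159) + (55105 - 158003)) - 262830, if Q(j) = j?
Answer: -365569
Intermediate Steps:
(Q(159) + (55105 - 158003)) - 262830 = (159 + (55105 - 158003)) - 262830 = (159 - 102898) - 262830 = -102739 - 262830 = -365569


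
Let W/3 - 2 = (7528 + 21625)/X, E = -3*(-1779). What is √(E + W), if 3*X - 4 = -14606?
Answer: √23171320482/2086 ≈ 72.973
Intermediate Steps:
X = -14602/3 (X = 4/3 + (⅓)*(-14606) = 4/3 - 14606/3 = -14602/3 ≈ -4867.3)
E = 5337
W = -174765/14602 (W = 6 + 3*((7528 + 21625)/(-14602/3)) = 6 + 3*(29153*(-3/14602)) = 6 + 3*(-87459/14602) = 6 - 262377/14602 = -174765/14602 ≈ -11.969)
√(E + W) = √(5337 - 174765/14602) = √(77756109/14602) = √23171320482/2086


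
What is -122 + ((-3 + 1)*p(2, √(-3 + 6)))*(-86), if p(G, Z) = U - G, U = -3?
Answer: -982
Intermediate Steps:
p(G, Z) = -3 - G
-122 + ((-3 + 1)*p(2, √(-3 + 6)))*(-86) = -122 + ((-3 + 1)*(-3 - 1*2))*(-86) = -122 - 2*(-3 - 2)*(-86) = -122 - 2*(-5)*(-86) = -122 + 10*(-86) = -122 - 860 = -982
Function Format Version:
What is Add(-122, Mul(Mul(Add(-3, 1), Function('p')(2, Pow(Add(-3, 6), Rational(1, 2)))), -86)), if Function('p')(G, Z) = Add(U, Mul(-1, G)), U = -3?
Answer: -982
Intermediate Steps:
Function('p')(G, Z) = Add(-3, Mul(-1, G))
Add(-122, Mul(Mul(Add(-3, 1), Function('p')(2, Pow(Add(-3, 6), Rational(1, 2)))), -86)) = Add(-122, Mul(Mul(Add(-3, 1), Add(-3, Mul(-1, 2))), -86)) = Add(-122, Mul(Mul(-2, Add(-3, -2)), -86)) = Add(-122, Mul(Mul(-2, -5), -86)) = Add(-122, Mul(10, -86)) = Add(-122, -860) = -982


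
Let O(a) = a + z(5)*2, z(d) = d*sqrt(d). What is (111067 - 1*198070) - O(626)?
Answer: -87629 - 10*sqrt(5) ≈ -87651.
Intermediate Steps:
z(d) = d**(3/2)
O(a) = a + 10*sqrt(5) (O(a) = a + 5**(3/2)*2 = a + (5*sqrt(5))*2 = a + 10*sqrt(5))
(111067 - 1*198070) - O(626) = (111067 - 1*198070) - (626 + 10*sqrt(5)) = (111067 - 198070) + (-626 - 10*sqrt(5)) = -87003 + (-626 - 10*sqrt(5)) = -87629 - 10*sqrt(5)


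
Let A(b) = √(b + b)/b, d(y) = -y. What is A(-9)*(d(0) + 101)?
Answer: -101*I*√2/3 ≈ -47.612*I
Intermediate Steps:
A(b) = √2/√b (A(b) = √(2*b)/b = (√2*√b)/b = √2/√b)
A(-9)*(d(0) + 101) = (√2/√(-9))*(-1*0 + 101) = (√2*(-I/3))*(0 + 101) = -I*√2/3*101 = -101*I*√2/3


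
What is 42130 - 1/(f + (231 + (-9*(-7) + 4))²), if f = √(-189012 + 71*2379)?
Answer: 332244363876666/7886170519 + I*√20103/7886170519 ≈ 42130.0 + 1.7979e-8*I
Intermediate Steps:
f = I*√20103 (f = √(-189012 + 168909) = √(-20103) = I*√20103 ≈ 141.79*I)
42130 - 1/(f + (231 + (-9*(-7) + 4))²) = 42130 - 1/(I*√20103 + (231 + (-9*(-7) + 4))²) = 42130 - 1/(I*√20103 + (231 + (63 + 4))²) = 42130 - 1/(I*√20103 + (231 + 67)²) = 42130 - 1/(I*√20103 + 298²) = 42130 - 1/(I*√20103 + 88804) = 42130 - 1/(88804 + I*√20103)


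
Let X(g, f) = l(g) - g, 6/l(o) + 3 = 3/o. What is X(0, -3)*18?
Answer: 0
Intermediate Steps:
l(o) = 6/(-3 + 3/o)
X(g, f) = -g - 2*g/(-1 + g) (X(g, f) = -2*g/(-1 + g) - g = -g - 2*g/(-1 + g))
X(0, -3)*18 = (0*(-1 - 1*0)/(-1 + 0))*18 = (0*(-1 + 0)/(-1))*18 = (0*(-1)*(-1))*18 = 0*18 = 0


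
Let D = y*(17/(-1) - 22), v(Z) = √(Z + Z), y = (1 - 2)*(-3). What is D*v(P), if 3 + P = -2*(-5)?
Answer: -117*√14 ≈ -437.77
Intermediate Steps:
y = 3 (y = -1*(-3) = 3)
P = 7 (P = -3 - 2*(-5) = -3 + 10 = 7)
v(Z) = √2*√Z (v(Z) = √(2*Z) = √2*√Z)
D = -117 (D = 3*(17/(-1) - 22) = 3*(17*(-1) - 22) = 3*(-17 - 22) = 3*(-39) = -117)
D*v(P) = -117*√2*√7 = -117*√14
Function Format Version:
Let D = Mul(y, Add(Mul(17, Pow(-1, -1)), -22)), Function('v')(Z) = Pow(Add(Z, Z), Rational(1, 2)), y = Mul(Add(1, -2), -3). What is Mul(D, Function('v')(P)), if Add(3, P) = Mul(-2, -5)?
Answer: Mul(-117, Pow(14, Rational(1, 2))) ≈ -437.77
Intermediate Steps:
y = 3 (y = Mul(-1, -3) = 3)
P = 7 (P = Add(-3, Mul(-2, -5)) = Add(-3, 10) = 7)
Function('v')(Z) = Mul(Pow(2, Rational(1, 2)), Pow(Z, Rational(1, 2))) (Function('v')(Z) = Pow(Mul(2, Z), Rational(1, 2)) = Mul(Pow(2, Rational(1, 2)), Pow(Z, Rational(1, 2))))
D = -117 (D = Mul(3, Add(Mul(17, Pow(-1, -1)), -22)) = Mul(3, Add(Mul(17, -1), -22)) = Mul(3, Add(-17, -22)) = Mul(3, -39) = -117)
Mul(D, Function('v')(P)) = Mul(-117, Mul(Pow(2, Rational(1, 2)), Pow(7, Rational(1, 2)))) = Mul(-117, Pow(14, Rational(1, 2)))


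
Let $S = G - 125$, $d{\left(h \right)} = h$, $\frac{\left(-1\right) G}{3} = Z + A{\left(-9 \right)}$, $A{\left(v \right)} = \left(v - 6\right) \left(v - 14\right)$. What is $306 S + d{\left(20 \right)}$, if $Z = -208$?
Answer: $-163996$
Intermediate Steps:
$A{\left(v \right)} = \left(-14 + v\right) \left(-6 + v\right)$ ($A{\left(v \right)} = \left(-6 + v\right) \left(-14 + v\right) = \left(-14 + v\right) \left(-6 + v\right)$)
$G = -411$ ($G = - 3 \left(-208 + \left(84 + \left(-9\right)^{2} - -180\right)\right) = - 3 \left(-208 + \left(84 + 81 + 180\right)\right) = - 3 \left(-208 + 345\right) = \left(-3\right) 137 = -411$)
$S = -536$ ($S = -411 - 125 = -536$)
$306 S + d{\left(20 \right)} = 306 \left(-536\right) + 20 = -164016 + 20 = -163996$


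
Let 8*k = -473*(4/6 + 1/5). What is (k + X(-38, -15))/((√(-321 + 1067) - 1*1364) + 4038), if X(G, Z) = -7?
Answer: -9344293/428971800 + 6989*√746/857943600 ≈ -0.021560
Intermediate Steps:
k = -6149/120 (k = (-473*(4/6 + 1/5))/8 = (-473*(4*(⅙) + 1*(⅕)))/8 = (-473*(⅔ + ⅕))/8 = (-473*13/15)/8 = (⅛)*(-6149/15) = -6149/120 ≈ -51.242)
(k + X(-38, -15))/((√(-321 + 1067) - 1*1364) + 4038) = (-6149/120 - 7)/((√(-321 + 1067) - 1*1364) + 4038) = -6989/(120*((√746 - 1364) + 4038)) = -6989/(120*((-1364 + √746) + 4038)) = -6989/(120*(2674 + √746))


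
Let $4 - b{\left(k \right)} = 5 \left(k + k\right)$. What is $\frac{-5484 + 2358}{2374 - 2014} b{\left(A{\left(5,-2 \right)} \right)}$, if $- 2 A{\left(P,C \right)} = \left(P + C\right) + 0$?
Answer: $- \frac{9899}{60} \approx -164.98$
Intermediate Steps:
$A{\left(P,C \right)} = - \frac{C}{2} - \frac{P}{2}$ ($A{\left(P,C \right)} = - \frac{\left(P + C\right) + 0}{2} = - \frac{\left(C + P\right) + 0}{2} = - \frac{C + P}{2} = - \frac{C}{2} - \frac{P}{2}$)
$b{\left(k \right)} = 4 - 10 k$ ($b{\left(k \right)} = 4 - 5 \left(k + k\right) = 4 - 5 \cdot 2 k = 4 - 10 k$)
$\frac{-5484 + 2358}{2374 - 2014} b{\left(A{\left(5,-2 \right)} \right)} = \frac{-5484 + 2358}{2374 - 2014} \left(4 - 10 \left(\left(- \frac{1}{2}\right) \left(-2\right) - \frac{5}{2}\right)\right) = - \frac{3126}{360} \left(4 - 10 \left(1 - \frac{5}{2}\right)\right) = \left(-3126\right) \frac{1}{360} \left(4 - -15\right) = - \frac{521 \left(4 + 15\right)}{60} = \left(- \frac{521}{60}\right) 19 = - \frac{9899}{60}$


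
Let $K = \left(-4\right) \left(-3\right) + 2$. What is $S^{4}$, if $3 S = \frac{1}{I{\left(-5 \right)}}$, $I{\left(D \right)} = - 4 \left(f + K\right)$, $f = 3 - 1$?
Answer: $\frac{1}{1358954496} \approx 7.3586 \cdot 10^{-10}$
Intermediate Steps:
$f = 2$
$K = 14$ ($K = 12 + 2 = 14$)
$I{\left(D \right)} = -64$ ($I{\left(D \right)} = - 4 \left(2 + 14\right) = \left(-4\right) 16 = -64$)
$S = - \frac{1}{192}$ ($S = \frac{1}{3 \left(-64\right)} = \frac{1}{3} \left(- \frac{1}{64}\right) = - \frac{1}{192} \approx -0.0052083$)
$S^{4} = \left(- \frac{1}{192}\right)^{4} = \frac{1}{1358954496}$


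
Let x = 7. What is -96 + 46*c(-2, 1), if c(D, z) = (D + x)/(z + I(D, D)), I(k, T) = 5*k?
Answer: -1094/9 ≈ -121.56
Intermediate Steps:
c(D, z) = (7 + D)/(z + 5*D) (c(D, z) = (D + 7)/(z + 5*D) = (7 + D)/(z + 5*D))
-96 + 46*c(-2, 1) = -96 + 46*((7 - 2)/(1 + 5*(-2))) = -96 + 46*(5/(1 - 10)) = -96 + 46*(5/(-9)) = -96 + 46*(-⅑*5) = -96 + 46*(-5/9) = -96 - 230/9 = -1094/9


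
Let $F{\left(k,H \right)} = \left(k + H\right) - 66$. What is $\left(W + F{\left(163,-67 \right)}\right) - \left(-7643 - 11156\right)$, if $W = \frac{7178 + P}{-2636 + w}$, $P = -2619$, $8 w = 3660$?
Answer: $\frac{82028835}{4357} \approx 18827.0$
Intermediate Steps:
$w = \frac{915}{2}$ ($w = \frac{1}{8} \cdot 3660 = \frac{915}{2} \approx 457.5$)
$F{\left(k,H \right)} = -66 + H + k$ ($F{\left(k,H \right)} = \left(H + k\right) - 66 = -66 + H + k$)
$W = - \frac{9118}{4357}$ ($W = \frac{7178 - 2619}{-2636 + \frac{915}{2}} = \frac{4559}{- \frac{4357}{2}} = 4559 \left(- \frac{2}{4357}\right) = - \frac{9118}{4357} \approx -2.0927$)
$\left(W + F{\left(163,-67 \right)}\right) - \left(-7643 - 11156\right) = \left(- \frac{9118}{4357} - -30\right) - \left(-7643 - 11156\right) = \left(- \frac{9118}{4357} + 30\right) - -18799 = \frac{121592}{4357} + 18799 = \frac{82028835}{4357}$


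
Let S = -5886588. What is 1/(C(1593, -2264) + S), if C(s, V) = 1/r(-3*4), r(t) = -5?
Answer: -5/29432941 ≈ -1.6988e-7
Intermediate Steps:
C(s, V) = -1/5 (C(s, V) = 1/(-5) = -1/5)
1/(C(1593, -2264) + S) = 1/(-1/5 - 5886588) = 1/(-29432941/5) = -5/29432941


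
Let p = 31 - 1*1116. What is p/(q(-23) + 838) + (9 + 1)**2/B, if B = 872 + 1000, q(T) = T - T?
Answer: -243415/196092 ≈ -1.2413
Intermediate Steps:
p = -1085 (p = 31 - 1116 = -1085)
q(T) = 0
B = 1872
p/(q(-23) + 838) + (9 + 1)**2/B = -1085/(0 + 838) + (9 + 1)**2/1872 = -1085/838 + 10**2*(1/1872) = -1085*1/838 + 100*(1/1872) = -1085/838 + 25/468 = -243415/196092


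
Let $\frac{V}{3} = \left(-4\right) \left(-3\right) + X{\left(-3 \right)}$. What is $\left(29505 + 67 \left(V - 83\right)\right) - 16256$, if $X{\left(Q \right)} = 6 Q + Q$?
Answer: $5879$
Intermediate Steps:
$X{\left(Q \right)} = 7 Q$
$V = -27$ ($V = 3 \left(\left(-4\right) \left(-3\right) + 7 \left(-3\right)\right) = 3 \left(12 - 21\right) = 3 \left(-9\right) = -27$)
$\left(29505 + 67 \left(V - 83\right)\right) - 16256 = \left(29505 + 67 \left(-27 - 83\right)\right) - 16256 = \left(29505 + 67 \left(-110\right)\right) - 16256 = \left(29505 - 7370\right) - 16256 = 22135 - 16256 = 5879$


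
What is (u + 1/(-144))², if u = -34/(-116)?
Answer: 1428025/17438976 ≈ 0.081887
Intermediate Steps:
u = 17/58 (u = -34*(-1/116) = 17/58 ≈ 0.29310)
(u + 1/(-144))² = (17/58 + 1/(-144))² = (17/58 - 1/144)² = (1195/4176)² = 1428025/17438976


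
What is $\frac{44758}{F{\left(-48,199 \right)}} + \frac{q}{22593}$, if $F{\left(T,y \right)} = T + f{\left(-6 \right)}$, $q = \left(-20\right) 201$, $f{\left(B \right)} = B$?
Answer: $- \frac{168572429}{203337} \approx -829.03$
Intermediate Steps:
$q = -4020$
$F{\left(T,y \right)} = -6 + T$ ($F{\left(T,y \right)} = T - 6 = -6 + T$)
$\frac{44758}{F{\left(-48,199 \right)}} + \frac{q}{22593} = \frac{44758}{-6 - 48} - \frac{4020}{22593} = \frac{44758}{-54} - \frac{1340}{7531} = 44758 \left(- \frac{1}{54}\right) - \frac{1340}{7531} = - \frac{22379}{27} - \frac{1340}{7531} = - \frac{168572429}{203337}$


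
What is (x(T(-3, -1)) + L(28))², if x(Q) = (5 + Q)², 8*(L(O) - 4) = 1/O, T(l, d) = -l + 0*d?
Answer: 232044289/50176 ≈ 4624.6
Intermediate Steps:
T(l, d) = -l (T(l, d) = -l + 0 = -l)
L(O) = 4 + 1/(8*O)
(x(T(-3, -1)) + L(28))² = ((5 - 1*(-3))² + (4 + (⅛)/28))² = ((5 + 3)² + (4 + (⅛)*(1/28)))² = (8² + (4 + 1/224))² = (64 + 897/224)² = (15233/224)² = 232044289/50176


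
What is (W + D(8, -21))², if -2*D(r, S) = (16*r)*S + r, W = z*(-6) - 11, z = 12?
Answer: 1580049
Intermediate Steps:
W = -83 (W = 12*(-6) - 11 = -72 - 11 = -83)
D(r, S) = -r/2 - 8*S*r (D(r, S) = -((16*r)*S + r)/2 = -(16*S*r + r)/2 = -(r + 16*S*r)/2 = -r/2 - 8*S*r)
(W + D(8, -21))² = (-83 - ½*8*(1 + 16*(-21)))² = (-83 - ½*8*(1 - 336))² = (-83 - ½*8*(-335))² = (-83 + 1340)² = 1257² = 1580049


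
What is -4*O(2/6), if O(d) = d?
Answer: -4/3 ≈ -1.3333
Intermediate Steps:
-4*O(2/6) = -8/6 = -4*1/3 = -4/3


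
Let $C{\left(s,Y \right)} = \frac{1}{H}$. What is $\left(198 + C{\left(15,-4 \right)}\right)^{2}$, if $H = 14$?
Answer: $\frac{7689529}{196} \approx 39232.0$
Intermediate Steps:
$C{\left(s,Y \right)} = \frac{1}{14}$
$\left(198 + C{\left(15,-4 \right)}\right)^{2} = \left(198 + \frac{1}{14}\right)^{2} = \left(\frac{2773}{14}\right)^{2} = \frac{7689529}{196}$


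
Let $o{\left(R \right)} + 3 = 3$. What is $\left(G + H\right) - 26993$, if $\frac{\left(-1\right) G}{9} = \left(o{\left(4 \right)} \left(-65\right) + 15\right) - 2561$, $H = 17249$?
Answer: $13170$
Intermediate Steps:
$o{\left(R \right)} = 0$ ($o{\left(R \right)} = -3 + 3 = 0$)
$G = 22914$ ($G = - 9 \left(\left(0 \left(-65\right) + 15\right) - 2561\right) = - 9 \left(\left(0 + 15\right) - 2561\right) = - 9 \left(15 - 2561\right) = \left(-9\right) \left(-2546\right) = 22914$)
$\left(G + H\right) - 26993 = \left(22914 + 17249\right) - 26993 = 40163 - 26993 = 13170$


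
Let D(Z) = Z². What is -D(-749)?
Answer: -561001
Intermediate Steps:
-D(-749) = -1*(-749)² = -1*561001 = -561001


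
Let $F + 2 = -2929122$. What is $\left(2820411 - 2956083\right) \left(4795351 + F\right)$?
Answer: $-253194749544$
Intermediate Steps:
$F = -2929124$ ($F = -2 - 2929122 = -2929124$)
$\left(2820411 - 2956083\right) \left(4795351 + F\right) = \left(2820411 - 2956083\right) \left(4795351 - 2929124\right) = \left(-135672\right) 1866227 = -253194749544$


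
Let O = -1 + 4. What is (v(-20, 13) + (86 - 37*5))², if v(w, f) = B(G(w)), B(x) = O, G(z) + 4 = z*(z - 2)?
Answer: 9216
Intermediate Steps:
G(z) = -4 + z*(-2 + z) (G(z) = -4 + z*(z - 2) = -4 + z*(-2 + z))
O = 3
B(x) = 3
v(w, f) = 3
(v(-20, 13) + (86 - 37*5))² = (3 + (86 - 37*5))² = (3 + (86 - 185))² = (3 - 99)² = (-96)² = 9216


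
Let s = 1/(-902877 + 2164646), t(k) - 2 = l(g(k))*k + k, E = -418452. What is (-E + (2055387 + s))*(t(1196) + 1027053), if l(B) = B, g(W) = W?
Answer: 7674516024521851064/1261769 ≈ 6.0823e+12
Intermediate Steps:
t(k) = 2 + k + k² (t(k) = 2 + (k*k + k) = 2 + (k² + k) = 2 + (k + k²) = 2 + k + k²)
s = 1/1261769 ≈ 7.9254e-7
(-E + (2055387 + s))*(t(1196) + 1027053) = (-1*(-418452) + (2055387 + 1/1261769))*((2 + 1196 + 1196²) + 1027053) = (418452 + 2593423599604/1261769)*((2 + 1196 + 1430416) + 1027053) = 3121413361192*(1431614 + 1027053)/1261769 = (3121413361192/1261769)*2458667 = 7674516024521851064/1261769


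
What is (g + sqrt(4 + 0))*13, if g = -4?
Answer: -26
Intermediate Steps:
(g + sqrt(4 + 0))*13 = (-4 + sqrt(4 + 0))*13 = (-4 + sqrt(4))*13 = (-4 + 2)*13 = -2*13 = -26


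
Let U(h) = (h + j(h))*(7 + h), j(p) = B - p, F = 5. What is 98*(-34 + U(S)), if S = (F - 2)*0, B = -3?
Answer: -5390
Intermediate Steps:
j(p) = -3 - p
S = 0 (S = (5 - 2)*0 = 3*0 = 0)
U(h) = -21 - 3*h (U(h) = (h + (-3 - h))*(7 + h) = -3*(7 + h) = -21 - 3*h)
98*(-34 + U(S)) = 98*(-34 + (-21 - 3*0)) = 98*(-34 + (-21 + 0)) = 98*(-34 - 21) = 98*(-55) = -5390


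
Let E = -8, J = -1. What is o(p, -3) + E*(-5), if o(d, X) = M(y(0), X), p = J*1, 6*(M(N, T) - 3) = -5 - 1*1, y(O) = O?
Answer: 42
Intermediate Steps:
M(N, T) = 2 (M(N, T) = 3 + (-5 - 1*1)/6 = 3 + (-5 - 1)/6 = 3 + (⅙)*(-6) = 3 - 1 = 2)
p = -1 (p = -1*1 = -1)
o(d, X) = 2
o(p, -3) + E*(-5) = 2 - 8*(-5) = 2 + 40 = 42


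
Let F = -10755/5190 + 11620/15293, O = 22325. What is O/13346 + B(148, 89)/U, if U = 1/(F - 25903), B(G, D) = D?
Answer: -40702555529603445/17654682697 ≈ -2.3055e+6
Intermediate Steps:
F = -6944561/5291378 (F = -10755*1/5190 + 11620*(1/15293) = -717/346 + 11620/15293 = -6944561/5291378 ≈ -1.3124)
U = -5291378/137069508895 (U = 1/(-6944561/5291378 - 25903) = 1/(-137069508895/5291378) = -5291378/137069508895 ≈ -3.8604e-5)
O/13346 + B(148, 89)/U = 22325/13346 + 89/(-5291378/137069508895) = 22325*(1/13346) + 89*(-137069508895/5291378) = 22325/13346 - 12199186291655/5291378 = -40702555529603445/17654682697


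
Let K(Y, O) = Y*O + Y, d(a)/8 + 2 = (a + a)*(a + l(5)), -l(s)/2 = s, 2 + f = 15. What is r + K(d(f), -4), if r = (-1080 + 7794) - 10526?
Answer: -5636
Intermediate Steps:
f = 13 (f = -2 + 15 = 13)
l(s) = -2*s
r = -3812 (r = 6714 - 10526 = -3812)
d(a) = -16 + 16*a*(-10 + a) (d(a) = -16 + 8*((a + a)*(a - 2*5)) = -16 + 8*((2*a)*(a - 10)) = -16 + 8*((2*a)*(-10 + a)) = -16 + 8*(2*a*(-10 + a)) = -16 + 16*a*(-10 + a))
K(Y, O) = Y + O*Y (K(Y, O) = O*Y + Y = Y + O*Y)
r + K(d(f), -4) = -3812 + (-16 - 160*13 + 16*13**2)*(1 - 4) = -3812 + (-16 - 2080 + 16*169)*(-3) = -3812 + (-16 - 2080 + 2704)*(-3) = -3812 + 608*(-3) = -3812 - 1824 = -5636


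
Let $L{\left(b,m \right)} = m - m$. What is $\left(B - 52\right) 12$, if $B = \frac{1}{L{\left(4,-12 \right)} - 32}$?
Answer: $- \frac{4995}{8} \approx -624.38$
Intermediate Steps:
$L{\left(b,m \right)} = 0$
$B = - \frac{1}{32}$ ($B = \frac{1}{0 - 32} = \frac{1}{-32} = - \frac{1}{32} \approx -0.03125$)
$\left(B - 52\right) 12 = \left(- \frac{1}{32} - 52\right) 12 = \left(- \frac{1665}{32}\right) 12 = - \frac{4995}{8}$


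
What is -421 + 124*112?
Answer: 13467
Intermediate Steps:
-421 + 124*112 = -421 + 13888 = 13467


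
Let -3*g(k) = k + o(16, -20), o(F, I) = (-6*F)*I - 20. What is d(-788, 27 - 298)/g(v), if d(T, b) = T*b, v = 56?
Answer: -53387/163 ≈ -327.53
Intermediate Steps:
o(F, I) = -20 - 6*F*I (o(F, I) = -6*F*I - 20 = -20 - 6*F*I)
g(k) = -1900/3 - k/3 (g(k) = -(k + (-20 - 6*16*(-20)))/3 = -(k + (-20 + 1920))/3 = -(k + 1900)/3 = -(1900 + k)/3 = -1900/3 - k/3)
d(-788, 27 - 298)/g(v) = (-788*(27 - 298))/(-1900/3 - ⅓*56) = (-788*(-271))/(-1900/3 - 56/3) = 213548/(-652) = 213548*(-1/652) = -53387/163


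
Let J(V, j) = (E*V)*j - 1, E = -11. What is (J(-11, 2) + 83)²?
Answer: 104976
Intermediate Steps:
J(V, j) = -1 - 11*V*j (J(V, j) = (-11*V)*j - 1 = -11*V*j - 1 = -1 - 11*V*j)
(J(-11, 2) + 83)² = ((-1 - 11*(-11)*2) + 83)² = ((-1 + 242) + 83)² = (241 + 83)² = 324² = 104976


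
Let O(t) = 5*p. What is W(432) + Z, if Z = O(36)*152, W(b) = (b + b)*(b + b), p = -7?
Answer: 741176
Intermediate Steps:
O(t) = -35 (O(t) = 5*(-7) = -35)
W(b) = 4*b² (W(b) = (2*b)*(2*b) = 4*b²)
Z = -5320 (Z = -35*152 = -5320)
W(432) + Z = 4*432² - 5320 = 4*186624 - 5320 = 746496 - 5320 = 741176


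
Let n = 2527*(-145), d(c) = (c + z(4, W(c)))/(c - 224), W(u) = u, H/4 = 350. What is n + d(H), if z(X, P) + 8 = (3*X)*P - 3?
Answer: -143628617/392 ≈ -3.6640e+5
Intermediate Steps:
H = 1400 (H = 4*350 = 1400)
z(X, P) = -11 + 3*P*X (z(X, P) = -8 + ((3*X)*P - 3) = -8 + (3*P*X - 3) = -8 + (-3 + 3*P*X) = -11 + 3*P*X)
d(c) = (-11 + 13*c)/(-224 + c) (d(c) = (c + (-11 + 3*c*4))/(c - 224) = (c + (-11 + 12*c))/(-224 + c) = (-11 + 13*c)/(-224 + c))
n = -366415
n + d(H) = -366415 + (-11 + 13*1400)/(-224 + 1400) = -366415 + (-11 + 18200)/1176 = -366415 + (1/1176)*18189 = -366415 + 6063/392 = -143628617/392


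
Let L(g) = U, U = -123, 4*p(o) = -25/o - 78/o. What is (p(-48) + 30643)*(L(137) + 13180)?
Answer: 76821629863/192 ≈ 4.0011e+8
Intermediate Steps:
p(o) = -103/(4*o) (p(o) = (-25/o - 78/o)/4 = (-103/o)/4 = -103/(4*o))
L(g) = -123
(p(-48) + 30643)*(L(137) + 13180) = (-103/4/(-48) + 30643)*(-123 + 13180) = (-103/4*(-1/48) + 30643)*13057 = (103/192 + 30643)*13057 = (5883559/192)*13057 = 76821629863/192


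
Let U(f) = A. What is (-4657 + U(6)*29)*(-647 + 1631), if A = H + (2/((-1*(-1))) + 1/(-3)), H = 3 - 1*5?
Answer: -4592000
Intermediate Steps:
H = -2 (H = 3 - 5 = -2)
A = -⅓ (A = -2 + (2/((-1*(-1))) + 1/(-3)) = -2 + (2/1 + 1*(-⅓)) = -2 + (2*1 - ⅓) = -2 + (2 - ⅓) = -2 + 5/3 = -⅓ ≈ -0.33333)
U(f) = -⅓
(-4657 + U(6)*29)*(-647 + 1631) = (-4657 - ⅓*29)*(-647 + 1631) = (-4657 - 29/3)*984 = -14000/3*984 = -4592000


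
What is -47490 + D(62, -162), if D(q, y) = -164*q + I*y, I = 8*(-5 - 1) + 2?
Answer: -50206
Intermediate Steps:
I = -46 (I = 8*(-6) + 2 = -48 + 2 = -46)
D(q, y) = -164*q - 46*y
-47490 + D(62, -162) = -47490 + (-164*62 - 46*(-162)) = -47490 + (-10168 + 7452) = -47490 - 2716 = -50206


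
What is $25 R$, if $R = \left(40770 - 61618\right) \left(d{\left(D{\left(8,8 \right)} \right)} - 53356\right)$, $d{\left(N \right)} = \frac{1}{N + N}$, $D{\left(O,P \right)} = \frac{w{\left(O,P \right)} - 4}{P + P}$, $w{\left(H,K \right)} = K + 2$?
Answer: $\frac{83425356800}{3} \approx 2.7808 \cdot 10^{10}$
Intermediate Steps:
$w{\left(H,K \right)} = 2 + K$
$D{\left(O,P \right)} = \frac{-2 + P}{2 P}$ ($D{\left(O,P \right)} = \frac{\left(2 + P\right) - 4}{P + P} = \frac{-2 + P}{2 P}$)
$d{\left(N \right)} = \frac{1}{2 N}$
$R = \frac{3337014272}{3}$ ($R = \left(40770 - 61618\right) \left(\frac{1}{2 \frac{-2 + 8}{2 \cdot 8}} - 53356\right) = - 20848 \left(\frac{1}{2 \cdot \frac{1}{2} \cdot \frac{1}{8} \cdot 6} - 53356\right) = - 20848 \left(\frac{1}{2 \cdot \frac{3}{8}} - 53356\right) = - 20848 \left(\frac{1}{2} \cdot \frac{8}{3} - 53356\right) = - 20848 \left(\frac{4}{3} - 53356\right) = \left(-20848\right) \left(- \frac{160064}{3}\right) = \frac{3337014272}{3} \approx 1.1123 \cdot 10^{9}$)
$25 R = 25 \cdot \frac{3337014272}{3} = \frac{83425356800}{3}$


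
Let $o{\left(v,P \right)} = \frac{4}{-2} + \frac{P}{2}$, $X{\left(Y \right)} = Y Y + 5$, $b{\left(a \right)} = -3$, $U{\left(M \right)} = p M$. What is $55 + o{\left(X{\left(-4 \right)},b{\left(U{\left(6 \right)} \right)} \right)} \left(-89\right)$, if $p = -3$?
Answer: $\frac{733}{2} \approx 366.5$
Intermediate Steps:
$U{\left(M \right)} = - 3 M$
$X{\left(Y \right)} = 5 + Y^{2}$ ($X{\left(Y \right)} = Y^{2} + 5 = 5 + Y^{2}$)
$o{\left(v,P \right)} = -2 + \frac{P}{2}$ ($o{\left(v,P \right)} = 4 \left(- \frac{1}{2}\right) + P \frac{1}{2} = -2 + \frac{P}{2}$)
$55 + o{\left(X{\left(-4 \right)},b{\left(U{\left(6 \right)} \right)} \right)} \left(-89\right) = 55 + \left(-2 + \frac{1}{2} \left(-3\right)\right) \left(-89\right) = 55 + \left(-2 - \frac{3}{2}\right) \left(-89\right) = 55 - - \frac{623}{2} = 55 + \frac{623}{2} = \frac{733}{2}$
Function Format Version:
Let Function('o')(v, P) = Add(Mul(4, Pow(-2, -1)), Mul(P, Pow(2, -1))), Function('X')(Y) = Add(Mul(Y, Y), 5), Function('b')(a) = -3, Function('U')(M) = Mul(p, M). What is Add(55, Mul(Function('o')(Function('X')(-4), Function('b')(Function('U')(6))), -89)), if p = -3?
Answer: Rational(733, 2) ≈ 366.50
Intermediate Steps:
Function('U')(M) = Mul(-3, M)
Function('X')(Y) = Add(5, Pow(Y, 2)) (Function('X')(Y) = Add(Pow(Y, 2), 5) = Add(5, Pow(Y, 2)))
Function('o')(v, P) = Add(-2, Mul(Rational(1, 2), P)) (Function('o')(v, P) = Add(Mul(4, Rational(-1, 2)), Mul(P, Rational(1, 2))) = Add(-2, Mul(Rational(1, 2), P)))
Add(55, Mul(Function('o')(Function('X')(-4), Function('b')(Function('U')(6))), -89)) = Add(55, Mul(Add(-2, Mul(Rational(1, 2), -3)), -89)) = Add(55, Mul(Add(-2, Rational(-3, 2)), -89)) = Add(55, Mul(Rational(-7, 2), -89)) = Add(55, Rational(623, 2)) = Rational(733, 2)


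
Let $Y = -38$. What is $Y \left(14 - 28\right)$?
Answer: $532$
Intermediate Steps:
$Y \left(14 - 28\right) = - 38 \left(14 - 28\right) = \left(-38\right) \left(-14\right) = 532$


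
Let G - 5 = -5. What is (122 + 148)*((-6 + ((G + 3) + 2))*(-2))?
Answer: 540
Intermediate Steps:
G = 0 (G = 5 - 5 = 0)
(122 + 148)*((-6 + ((G + 3) + 2))*(-2)) = (122 + 148)*((-6 + ((0 + 3) + 2))*(-2)) = 270*((-6 + (3 + 2))*(-2)) = 270*((-6 + 5)*(-2)) = 270*(-1*(-2)) = 270*2 = 540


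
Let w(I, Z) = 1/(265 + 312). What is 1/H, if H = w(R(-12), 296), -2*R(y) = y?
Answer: 577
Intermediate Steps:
R(y) = -y/2
w(I, Z) = 1/577
H = 1/577 ≈ 0.0017331
1/H = 1/(1/577) = 577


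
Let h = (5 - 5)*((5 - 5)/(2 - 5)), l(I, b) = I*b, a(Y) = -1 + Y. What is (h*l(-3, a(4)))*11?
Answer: 0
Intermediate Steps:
h = 0 (h = 0*(0/(-3)) = 0*(0*(-⅓)) = 0*0 = 0)
(h*l(-3, a(4)))*11 = (0*(-3*(-1 + 4)))*11 = (0*(-3*3))*11 = (0*(-9))*11 = 0*11 = 0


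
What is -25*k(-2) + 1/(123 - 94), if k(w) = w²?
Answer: -2899/29 ≈ -99.966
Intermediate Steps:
-25*k(-2) + 1/(123 - 94) = -25*(-2)² + 1/(123 - 94) = -25*4 + 1/29 = -100 + 1/29 = -2899/29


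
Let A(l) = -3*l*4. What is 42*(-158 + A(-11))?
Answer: -1092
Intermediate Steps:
A(l) = -12*l
42*(-158 + A(-11)) = 42*(-158 - 12*(-11)) = 42*(-158 + 132) = 42*(-26) = -1092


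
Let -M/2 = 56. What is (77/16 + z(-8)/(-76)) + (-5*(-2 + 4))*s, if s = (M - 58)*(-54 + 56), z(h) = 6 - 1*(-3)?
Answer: 1035027/304 ≈ 3404.7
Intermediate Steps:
M = -112 (M = -2*56 = -112)
z(h) = 9 (z(h) = 6 + 3 = 9)
s = -340 (s = (-112 - 58)*(-54 + 56) = -170*2 = -340)
(77/16 + z(-8)/(-76)) + (-5*(-2 + 4))*s = (77/16 + 9/(-76)) - 5*(-2 + 4)*(-340) = (77*(1/16) + 9*(-1/76)) - 5*2*(-340) = (77/16 - 9/76) - 10*(-340) = 1427/304 + 3400 = 1035027/304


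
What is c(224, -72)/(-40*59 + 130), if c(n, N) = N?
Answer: 36/1115 ≈ 0.032287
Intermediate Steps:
c(224, -72)/(-40*59 + 130) = -72/(-40*59 + 130) = -72/(-2360 + 130) = -72/(-2230) = -72*(-1/2230) = 36/1115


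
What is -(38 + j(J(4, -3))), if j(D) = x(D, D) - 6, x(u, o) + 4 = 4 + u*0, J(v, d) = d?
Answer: -32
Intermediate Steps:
x(u, o) = 0 (x(u, o) = -4 + (4 + u*0) = -4 + (4 + 0) = -4 + 4 = 0)
j(D) = -6 (j(D) = 0 - 6 = -6)
-(38 + j(J(4, -3))) = -(38 - 6) = -1*32 = -32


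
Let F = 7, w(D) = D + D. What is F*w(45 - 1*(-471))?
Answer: 7224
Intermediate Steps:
w(D) = 2*D
F*w(45 - 1*(-471)) = 7*(2*(45 - 1*(-471))) = 7*(2*(45 + 471)) = 7*(2*516) = 7*1032 = 7224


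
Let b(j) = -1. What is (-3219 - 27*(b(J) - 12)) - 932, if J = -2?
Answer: -3800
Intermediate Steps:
(-3219 - 27*(b(J) - 12)) - 932 = (-3219 - 27*(-1 - 12)) - 932 = (-3219 - 27*(-13)) - 932 = (-3219 + 351) - 932 = -2868 - 932 = -3800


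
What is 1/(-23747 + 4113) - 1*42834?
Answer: -841002757/19634 ≈ -42834.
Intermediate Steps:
1/(-23747 + 4113) - 1*42834 = 1/(-19634) - 42834 = -1/19634 - 42834 = -841002757/19634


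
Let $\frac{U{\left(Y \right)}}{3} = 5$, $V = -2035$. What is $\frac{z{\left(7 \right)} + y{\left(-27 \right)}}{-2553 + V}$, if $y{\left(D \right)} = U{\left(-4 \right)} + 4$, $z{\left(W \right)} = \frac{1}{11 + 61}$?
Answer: $- \frac{37}{8928} \approx -0.0041443$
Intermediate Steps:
$U{\left(Y \right)} = 15$ ($U{\left(Y \right)} = 3 \cdot 5 = 15$)
$z{\left(W \right)} = \frac{1}{72}$
$y{\left(D \right)} = 19$ ($y{\left(D \right)} = 15 + 4 = 19$)
$\frac{z{\left(7 \right)} + y{\left(-27 \right)}}{-2553 + V} = \frac{\frac{1}{72} + 19}{-2553 - 2035} = \frac{1369}{72 \left(-4588\right)} = \frac{1369}{72} \left(- \frac{1}{4588}\right) = - \frac{37}{8928}$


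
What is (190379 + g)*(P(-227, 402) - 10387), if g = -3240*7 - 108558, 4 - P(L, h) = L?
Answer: -600635996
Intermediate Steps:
P(L, h) = 4 - L
g = -131238 (g = -22680 - 108558 = -131238)
(190379 + g)*(P(-227, 402) - 10387) = (190379 - 131238)*((4 - 1*(-227)) - 10387) = 59141*((4 + 227) - 10387) = 59141*(231 - 10387) = 59141*(-10156) = -600635996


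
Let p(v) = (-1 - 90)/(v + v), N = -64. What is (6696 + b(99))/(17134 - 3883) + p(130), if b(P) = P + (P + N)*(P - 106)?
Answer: 38243/265020 ≈ 0.14430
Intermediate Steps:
b(P) = P + (-106 + P)*(-64 + P) (b(P) = P + (P - 64)*(P - 106) = P + (-64 + P)*(-106 + P) = P + (-106 + P)*(-64 + P))
p(v) = -91/(2*v) (p(v) = -91*1/(2*v) = -91/(2*v))
(6696 + b(99))/(17134 - 3883) + p(130) = (6696 + (6784 + 99**2 - 169*99))/(17134 - 3883) - 91/2/130 = (6696 + (6784 + 9801 - 16731))/13251 - 91/2*1/130 = (6696 - 146)*(1/13251) - 7/20 = 6550*(1/13251) - 7/20 = 6550/13251 - 7/20 = 38243/265020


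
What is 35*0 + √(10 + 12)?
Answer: √22 ≈ 4.6904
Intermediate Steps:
35*0 + √(10 + 12) = 0 + √22 = √22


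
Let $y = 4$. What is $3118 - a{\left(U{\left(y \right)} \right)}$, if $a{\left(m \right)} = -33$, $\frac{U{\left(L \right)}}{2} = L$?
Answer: $3151$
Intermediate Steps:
$U{\left(L \right)} = 2 L$
$3118 - a{\left(U{\left(y \right)} \right)} = 3118 - -33 = 3118 + 33 = 3151$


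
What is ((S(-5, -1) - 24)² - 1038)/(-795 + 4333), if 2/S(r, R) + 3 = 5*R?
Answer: -7199/56608 ≈ -0.12717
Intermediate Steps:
S(r, R) = 2/(-3 + 5*R)
((S(-5, -1) - 24)² - 1038)/(-795 + 4333) = ((2/(-3 + 5*(-1)) - 24)² - 1038)/(-795 + 4333) = ((2/(-3 - 5) - 24)² - 1038)/3538 = ((2/(-8) - 24)² - 1038)*(1/3538) = ((2*(-⅛) - 24)² - 1038)*(1/3538) = ((-¼ - 24)² - 1038)*(1/3538) = ((-97/4)² - 1038)*(1/3538) = (9409/16 - 1038)*(1/3538) = -7199/16*1/3538 = -7199/56608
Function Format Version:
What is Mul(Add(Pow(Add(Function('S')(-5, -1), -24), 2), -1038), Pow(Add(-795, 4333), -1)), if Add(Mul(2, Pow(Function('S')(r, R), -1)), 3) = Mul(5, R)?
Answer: Rational(-7199, 56608) ≈ -0.12717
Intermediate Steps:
Function('S')(r, R) = Mul(2, Pow(Add(-3, Mul(5, R)), -1))
Mul(Add(Pow(Add(Function('S')(-5, -1), -24), 2), -1038), Pow(Add(-795, 4333), -1)) = Mul(Add(Pow(Add(Mul(2, Pow(Add(-3, Mul(5, -1)), -1)), -24), 2), -1038), Pow(Add(-795, 4333), -1)) = Mul(Add(Pow(Add(Mul(2, Pow(Add(-3, -5), -1)), -24), 2), -1038), Pow(3538, -1)) = Mul(Add(Pow(Add(Mul(2, Pow(-8, -1)), -24), 2), -1038), Rational(1, 3538)) = Mul(Add(Pow(Add(Mul(2, Rational(-1, 8)), -24), 2), -1038), Rational(1, 3538)) = Mul(Add(Pow(Add(Rational(-1, 4), -24), 2), -1038), Rational(1, 3538)) = Mul(Add(Pow(Rational(-97, 4), 2), -1038), Rational(1, 3538)) = Mul(Add(Rational(9409, 16), -1038), Rational(1, 3538)) = Mul(Rational(-7199, 16), Rational(1, 3538)) = Rational(-7199, 56608)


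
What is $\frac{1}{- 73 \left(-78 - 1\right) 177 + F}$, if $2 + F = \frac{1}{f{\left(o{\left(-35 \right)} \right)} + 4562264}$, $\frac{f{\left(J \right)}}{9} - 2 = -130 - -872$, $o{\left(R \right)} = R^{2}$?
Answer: $\frac{4568960}{4663797902721} \approx 9.7967 \cdot 10^{-7}$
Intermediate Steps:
$f{\left(J \right)} = 6696$ ($f{\left(J \right)} = 18 + 9 \left(-130 - -872\right) = 18 + 9 \left(-130 + 872\right) = 18 + 9 \cdot 742 = 18 + 6678 = 6696$)
$F = - \frac{9137919}{4568960}$ ($F = -2 + \frac{1}{6696 + 4562264} = -2 + \frac{1}{4568960} = - \frac{9137919}{4568960} \approx -2.0$)
$\frac{1}{- 73 \left(-78 - 1\right) 177 + F} = \frac{1}{- 73 \left(-78 - 1\right) 177 - \frac{9137919}{4568960}} = \frac{1}{\left(-73\right) \left(-79\right) 177 - \frac{9137919}{4568960}} = \frac{1}{5767 \cdot 177 - \frac{9137919}{4568960}} = \frac{1}{1020759 - \frac{9137919}{4568960}} = \frac{1}{\frac{4663797902721}{4568960}} = \frac{4568960}{4663797902721}$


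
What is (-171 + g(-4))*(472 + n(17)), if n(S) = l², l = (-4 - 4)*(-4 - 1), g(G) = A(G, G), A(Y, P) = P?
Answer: -362600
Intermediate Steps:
g(G) = G
l = 40 (l = -8*(-5) = 40)
n(S) = 1600 (n(S) = 40² = 1600)
(-171 + g(-4))*(472 + n(17)) = (-171 - 4)*(472 + 1600) = -175*2072 = -362600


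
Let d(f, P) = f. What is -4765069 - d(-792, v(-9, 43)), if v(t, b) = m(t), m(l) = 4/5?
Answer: -4764277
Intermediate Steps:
m(l) = 4/5 (m(l) = 4*(1/5) = 4/5)
v(t, b) = 4/5
-4765069 - d(-792, v(-9, 43)) = -4765069 - 1*(-792) = -4765069 + 792 = -4764277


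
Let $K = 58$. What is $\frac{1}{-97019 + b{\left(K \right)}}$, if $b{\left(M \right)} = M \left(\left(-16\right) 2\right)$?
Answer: $- \frac{1}{98875} \approx -1.0114 \cdot 10^{-5}$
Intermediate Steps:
$b{\left(M \right)} = - 32 M$ ($b{\left(M \right)} = M \left(-32\right) = - 32 M$)
$\frac{1}{-97019 + b{\left(K \right)}} = \frac{1}{-97019 - 1856} = \frac{1}{-98875} = - \frac{1}{98875}$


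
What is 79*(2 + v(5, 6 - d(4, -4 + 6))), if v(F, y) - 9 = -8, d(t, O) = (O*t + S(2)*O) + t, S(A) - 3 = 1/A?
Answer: 237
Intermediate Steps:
S(A) = 3 + 1/A
d(t, O) = t + 7*O/2 + O*t (d(t, O) = (O*t + (3 + 1/2)*O) + t = (O*t + (3 + ½)*O) + t = (O*t + 7*O/2) + t = (7*O/2 + O*t) + t = t + 7*O/2 + O*t)
v(F, y) = 1 (v(F, y) = 9 - 8 = 1)
79*(2 + v(5, 6 - d(4, -4 + 6))) = 79*(2 + 1) = 79*3 = 237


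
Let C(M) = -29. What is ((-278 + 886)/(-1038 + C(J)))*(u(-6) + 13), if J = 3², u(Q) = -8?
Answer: -3040/1067 ≈ -2.8491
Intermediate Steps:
J = 9
((-278 + 886)/(-1038 + C(J)))*(u(-6) + 13) = ((-278 + 886)/(-1038 - 29))*(-8 + 13) = (608/(-1067))*5 = (608*(-1/1067))*5 = -608/1067*5 = -3040/1067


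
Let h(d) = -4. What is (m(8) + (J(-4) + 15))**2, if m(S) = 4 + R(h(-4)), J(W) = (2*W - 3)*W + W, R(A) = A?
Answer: 3025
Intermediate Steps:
J(W) = W + W*(-3 + 2*W) (J(W) = (-3 + 2*W)*W + W = W*(-3 + 2*W) + W = W + W*(-3 + 2*W))
m(S) = 0 (m(S) = 4 - 4 = 0)
(m(8) + (J(-4) + 15))**2 = (0 + (2*(-4)*(-1 - 4) + 15))**2 = (0 + (2*(-4)*(-5) + 15))**2 = (0 + (40 + 15))**2 = (0 + 55)**2 = 55**2 = 3025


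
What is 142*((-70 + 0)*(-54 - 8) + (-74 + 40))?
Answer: 611452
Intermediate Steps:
142*((-70 + 0)*(-54 - 8) + (-74 + 40)) = 142*(-70*(-62) - 34) = 142*(4340 - 34) = 142*4306 = 611452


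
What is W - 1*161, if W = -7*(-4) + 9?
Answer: -124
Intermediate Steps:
W = 37 (W = 28 + 9 = 37)
W - 1*161 = 37 - 1*161 = 37 - 161 = -124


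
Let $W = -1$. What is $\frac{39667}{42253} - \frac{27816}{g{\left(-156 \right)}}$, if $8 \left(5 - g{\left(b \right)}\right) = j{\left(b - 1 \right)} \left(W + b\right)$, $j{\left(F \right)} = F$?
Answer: $\frac{3459546929}{346601359} \approx 9.9813$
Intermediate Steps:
$g{\left(b \right)} = 5 - \frac{\left(-1 + b\right)^{2}}{8}$ ($g{\left(b \right)} = 5 - \frac{\left(b - 1\right) \left(-1 + b\right)}{8} = 5 - \frac{\left(-1 + b\right) \left(-1 + b\right)}{8} = 5 - \frac{\left(-1 + b\right)^{2}}{8}$)
$\frac{39667}{42253} - \frac{27816}{g{\left(-156 \right)}} = \frac{39667}{42253} - \frac{27816}{\frac{39}{8} + \frac{1}{8} \left(-156\right) - - \frac{39 \left(-1 - 156\right)}{2}} = 39667 \cdot \frac{1}{42253} - \frac{27816}{\frac{39}{8} - \frac{39}{2} - \left(- \frac{39}{2}\right) \left(-157\right)} = \frac{39667}{42253} - \frac{27816}{\frac{39}{8} - \frac{39}{2} - \frac{6123}{2}} = \frac{39667}{42253} - \frac{27816}{- \frac{24609}{8}} = \frac{39667}{42253} - - \frac{74176}{8203} = \frac{39667}{42253} + \frac{74176}{8203} = \frac{3459546929}{346601359}$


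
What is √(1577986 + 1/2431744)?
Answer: √36450113624069915/151984 ≈ 1256.2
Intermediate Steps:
√(1577986 + 1/2431744) = √(3837257987585/2431744) = √36450113624069915/151984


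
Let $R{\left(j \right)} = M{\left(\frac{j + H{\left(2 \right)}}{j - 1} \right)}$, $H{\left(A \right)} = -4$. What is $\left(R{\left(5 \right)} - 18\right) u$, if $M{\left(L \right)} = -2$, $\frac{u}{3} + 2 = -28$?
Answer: $1800$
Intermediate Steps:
$u = -90$ ($u = -6 + 3 \left(-28\right) = -6 - 84 = -90$)
$R{\left(j \right)} = -2$
$\left(R{\left(5 \right)} - 18\right) u = \left(-2 - 18\right) \left(-90\right) = \left(-20\right) \left(-90\right) = 1800$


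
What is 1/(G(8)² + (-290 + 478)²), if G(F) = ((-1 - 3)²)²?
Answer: 1/100880 ≈ 9.9128e-6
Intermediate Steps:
G(F) = 256 (G(F) = ((-4)²)² = 16² = 256)
1/(G(8)² + (-290 + 478)²) = 1/(256² + (-290 + 478)²) = 1/(65536 + 188²) = 1/(65536 + 35344) = 1/100880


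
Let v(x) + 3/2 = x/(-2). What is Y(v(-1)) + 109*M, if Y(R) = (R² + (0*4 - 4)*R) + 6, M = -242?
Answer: -26367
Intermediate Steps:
v(x) = -3/2 - x/2 (v(x) = -3/2 + x/(-2) = -3/2 + x*(-½) = -3/2 - x/2)
Y(R) = 6 + R² - 4*R (Y(R) = (R² + (0 - 4)*R) + 6 = (R² - 4*R) + 6 = 6 + R² - 4*R)
Y(v(-1)) + 109*M = (6 + (-3/2 - ½*(-1))² - 4*(-3/2 - ½*(-1))) + 109*(-242) = (6 + (-3/2 + ½)² - 4*(-3/2 + ½)) - 26378 = (6 + (-1)² - 4*(-1)) - 26378 = (6 + 1 + 4) - 26378 = 11 - 26378 = -26367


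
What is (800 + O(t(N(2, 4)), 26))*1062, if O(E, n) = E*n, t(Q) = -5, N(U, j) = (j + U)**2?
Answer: 711540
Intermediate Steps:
N(U, j) = (U + j)**2
(800 + O(t(N(2, 4)), 26))*1062 = (800 - 5*26)*1062 = (800 - 130)*1062 = 670*1062 = 711540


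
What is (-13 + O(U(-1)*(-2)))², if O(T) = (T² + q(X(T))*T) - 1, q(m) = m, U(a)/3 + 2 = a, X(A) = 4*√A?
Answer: 189412 + 133920*√2 ≈ 3.7880e+5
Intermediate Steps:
U(a) = -6 + 3*a
O(T) = -1 + T² + 4*T^(3/2) (O(T) = (T² + (4*√T)*T) - 1 = (T² + 4*T^(3/2)) - 1 = -1 + T² + 4*T^(3/2))
(-13 + O(U(-1)*(-2)))² = (-13 + (-1 + ((-6 + 3*(-1))*(-2))² + 4*((-6 + 3*(-1))*(-2))^(3/2)))² = (-13 + (-1 + ((-6 - 3)*(-2))² + 4*((-6 - 3)*(-2))^(3/2)))² = (-13 + (-1 + (-9*(-2))² + 4*(-9*(-2))^(3/2)))² = (-13 + (-1 + 18² + 4*18^(3/2)))² = (-13 + (-1 + 324 + 4*(54*√2)))² = (-13 + (-1 + 324 + 216*√2))² = (-13 + (323 + 216*√2))² = (310 + 216*√2)²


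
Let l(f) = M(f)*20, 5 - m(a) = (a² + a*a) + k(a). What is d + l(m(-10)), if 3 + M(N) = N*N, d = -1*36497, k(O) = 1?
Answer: 731763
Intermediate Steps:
d = -36497
M(N) = -3 + N² (M(N) = -3 + N*N = -3 + N²)
m(a) = 4 - 2*a² (m(a) = 5 - ((a² + a*a) + 1) = 5 - ((a² + a²) + 1) = 5 - (2*a² + 1) = 5 - (1 + 2*a²) = 5 + (-1 - 2*a²) = 4 - 2*a²)
l(f) = -60 + 20*f² (l(f) = (-3 + f²)*20 = -60 + 20*f²)
d + l(m(-10)) = -36497 + (-60 + 20*(4 - 2*(-10)²)²) = -36497 + (-60 + 20*(4 - 2*100)²) = -36497 + (-60 + 20*(4 - 200)²) = -36497 + (-60 + 20*(-196)²) = -36497 + (-60 + 20*38416) = -36497 + (-60 + 768320) = -36497 + 768260 = 731763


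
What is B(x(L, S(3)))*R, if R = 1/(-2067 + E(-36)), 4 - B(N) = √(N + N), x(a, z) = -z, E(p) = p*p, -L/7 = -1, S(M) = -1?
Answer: -4/771 + √2/771 ≈ -0.0033538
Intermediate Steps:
L = 7 (L = -7*(-1) = 7)
E(p) = p²
B(N) = 4 - √2*√N (B(N) = 4 - √(N + N) = 4 - √(2*N) = 4 - √2*√N)
R = -1/771 (R = 1/(-2067 + (-36)²) = 1/(-2067 + 1296) = 1/(-771) = -1/771 ≈ -0.0012970)
B(x(L, S(3)))*R = (4 - √2*√(-1*(-1)))*(-1/771) = (4 - √2*√1)*(-1/771) = (4 - 1*√2*1)*(-1/771) = (4 - √2)*(-1/771) = -4/771 + √2/771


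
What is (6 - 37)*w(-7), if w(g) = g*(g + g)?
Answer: -3038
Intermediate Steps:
w(g) = 2*g² (w(g) = g*(2*g) = 2*g²)
(6 - 37)*w(-7) = (6 - 37)*(2*(-7)²) = -62*49 = -31*98 = -3038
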